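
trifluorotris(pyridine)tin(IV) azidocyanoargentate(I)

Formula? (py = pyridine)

Cation [Sn…]: ligand charges -3, Sn(IV) ⇒ ion charge 1+.
Anion [Ag…]: ligand charges -2, Ag(I) ⇒ ion charge 1−.
One 1+ cation balances one 1− anion.

[SnF3(py)3][Ag(CN)(N3)]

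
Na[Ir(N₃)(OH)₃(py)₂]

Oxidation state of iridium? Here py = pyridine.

+3

1 sodium outside the brackets (+1 each) → the complex ion is 1−.
Ligand charges: 2×py neutral; 1×N3 = -1; 3×OH = -3; sum -4.
Ir + (-4) = 1− ⇒ Ir is +3.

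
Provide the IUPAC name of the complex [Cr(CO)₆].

There is no counter-ion, so the complex is neutral overall.
Ligand charges: 6×carbonyl (neutral); total 0. So Cr + (0) = 0, giving Cr = 0.

hexacarbonylchromium(0)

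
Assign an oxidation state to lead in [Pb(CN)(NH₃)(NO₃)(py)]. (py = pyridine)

No counter-ion: the bracketed complex is neutral.
Ligand charges: 1×NH3 neutral; 1×NO3 = -1; 1×py neutral; 1×CN = -1; sum -2.
Pb + (-2) = 0 ⇒ Pb is +2.

+2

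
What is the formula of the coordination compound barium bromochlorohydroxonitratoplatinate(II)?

Ligands: 1 hydroxo (OH, -1), 1 bromo (Br, -1), 1 chloro (Cl, -1), 1 nitrato (NO3, -1). Ligand charge sum = -4.
With Pt in oxidation state +2, the complex ion is [Pt...]^2−.
Charge balance with barium (+2) requires 1 complex ion per 1 barium.

Ba[PtBrCl(NO3)(OH)]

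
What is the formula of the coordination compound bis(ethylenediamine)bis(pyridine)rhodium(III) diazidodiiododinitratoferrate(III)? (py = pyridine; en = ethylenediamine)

[Rh(en)2(py)2][FeI2(N3)2(NO3)2]

Cation [Rh…]: ligand charges 0, Rh(III) ⇒ ion charge 3+.
Anion [Fe…]: ligand charges -6, Fe(III) ⇒ ion charge 3−.
One 3+ cation balances one 3− anion.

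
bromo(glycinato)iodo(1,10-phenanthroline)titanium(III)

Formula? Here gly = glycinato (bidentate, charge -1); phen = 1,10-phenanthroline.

[TiBr(gly)I(phen)]

Ligands: 1 bromo (Br, -1), 1 iodo (I, -1), 1 glycinato (gly, -1), 1 1,10-phenanthroline (phen, neutral). Ligand charge sum = -3.
With Ti in oxidation state +3, the complex ion is [Ti...].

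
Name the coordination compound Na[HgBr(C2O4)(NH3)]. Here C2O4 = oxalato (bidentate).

sodium amminebromooxalatomercurate(II)

The 1 sodium counter-ion carries a total charge of +1, so each complex ion is 1−.
Ligand charges: 1×ammine (neutral), 1×oxalato (-2 each), 1×bromo (-1 each); total -3. So Hg + (-3) = 1−, giving Hg = +2.
The complex ion is anionic, so mercury takes the -ate form mercurate(II).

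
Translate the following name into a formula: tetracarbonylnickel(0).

Ligands: 4 carbonyl (CO, neutral). Ligand charge sum = 0.
With Ni in oxidation state 0, the complex ion is [Ni...].

[Ni(CO)4]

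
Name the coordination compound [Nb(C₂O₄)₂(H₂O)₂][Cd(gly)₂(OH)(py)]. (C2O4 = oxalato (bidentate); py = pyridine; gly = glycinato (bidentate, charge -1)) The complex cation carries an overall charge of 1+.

diaquadioxalatoniobium(V) bis(glycinato)hydroxo(pyridine)cadmate(II)

Both ions are complex: the cation is named first with the plain metal name, the anion second with the -ate form; each ion's ligands are alphabetised independently.
The complex cation is given as 1+; its ligand charges sum to -4, so Nb = +5.
A 1:1 salt means the anion carries the equal and opposite charge, 1−.
Anion: ligand charges sum to -3; for the ion to be 1−, Cd = +2.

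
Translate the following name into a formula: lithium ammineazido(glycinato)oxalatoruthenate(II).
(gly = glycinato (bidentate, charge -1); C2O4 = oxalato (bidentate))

Li2[Ru(C2O4)(gly)(N3)(NH3)]

Ligands: 1 ammine (NH3, neutral), 1 azido (N3, -1), 1 glycinato (gly, -1), 1 oxalato (C2O4, -2). Ligand charge sum = -4.
With Ru in oxidation state +2, the complex ion is [Ru...]^2−.
Charge balance with lithium (+1) requires 1 complex ion per 2 lithium.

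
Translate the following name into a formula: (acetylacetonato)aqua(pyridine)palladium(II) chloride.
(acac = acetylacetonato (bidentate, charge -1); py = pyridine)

Ligands: 1 acetylacetonato (acac, -1), 1 aqua (H2O, neutral), 1 pyridine (py, neutral). Ligand charge sum = -1.
Charge balance with chloride (-1) requires 1 complex ion per 1 chloride.

[Pd(acac)(H2O)(py)]Cl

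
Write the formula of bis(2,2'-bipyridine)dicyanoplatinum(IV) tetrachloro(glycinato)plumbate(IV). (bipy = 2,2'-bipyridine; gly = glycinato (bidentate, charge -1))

[Pt(bipy)2(CN)2][PbCl4(gly)]2

Cation [Pt…]: ligand charges -2, Pt(IV) ⇒ ion charge 2+.
Anion [Pb…]: ligand charges -5, Pb(IV) ⇒ ion charge 1−.
One 2+ cation requires 2 of the 1− anion.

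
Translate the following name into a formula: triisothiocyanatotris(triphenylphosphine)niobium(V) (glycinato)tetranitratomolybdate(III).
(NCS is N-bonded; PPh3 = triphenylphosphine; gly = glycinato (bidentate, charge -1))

[Nb(NCS)3(PPh3)3][Mo(gly)(NO3)4]

Cation [Nb…]: ligand charges -3, Nb(V) ⇒ ion charge 2+.
Anion [Mo…]: ligand charges -5, Mo(III) ⇒ ion charge 2−.
One 2+ cation balances one 2− anion.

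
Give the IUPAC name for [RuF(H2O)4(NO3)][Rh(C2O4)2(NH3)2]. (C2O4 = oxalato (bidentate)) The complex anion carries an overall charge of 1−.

The complex anion is given as 1−; its ligand charges sum to -4, so Rh = +3.
A 1:1 salt means the cation carries the equal and opposite charge, 1+.
Cation: ligand charges sum to -2; for the ion to be 1+, Ru = +3.

tetraaquafluoronitratoruthenium(III) diamminedioxalatorhodate(III)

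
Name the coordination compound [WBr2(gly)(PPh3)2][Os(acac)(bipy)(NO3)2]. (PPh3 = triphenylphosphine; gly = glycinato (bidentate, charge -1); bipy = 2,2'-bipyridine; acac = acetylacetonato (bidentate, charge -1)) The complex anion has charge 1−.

dibromo(glycinato)bis(triphenylphosphine)tungsten(IV) (acetylacetonato)(2,2'-bipyridine)dinitratoosmate(II)

The complex anion is given as 1−; its ligand charges sum to -3, so Os = +2.
A 1:1 salt means the cation carries the equal and opposite charge, 1+.
Cation: ligand charges sum to -3; for the ion to be 1+, W = +4.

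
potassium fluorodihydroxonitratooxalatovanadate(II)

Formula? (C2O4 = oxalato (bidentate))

Ligands: 1 nitrato (NO3, -1), 1 oxalato (C2O4, -2), 2 hydroxo (OH, -1), 1 fluoro (F, -1). Ligand charge sum = -6.
Charge balance with potassium (+1) requires 1 complex ion per 4 potassium.

K4[V(C2O4)F(NO3)(OH)2]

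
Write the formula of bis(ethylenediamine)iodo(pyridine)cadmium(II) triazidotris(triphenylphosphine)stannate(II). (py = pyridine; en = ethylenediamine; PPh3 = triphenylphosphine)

Cation [Cd…]: ligand charges -1, Cd(II) ⇒ ion charge 1+.
Anion [Sn…]: ligand charges -3, Sn(II) ⇒ ion charge 1−.

[Cd(en)2I(py)][Sn(N3)3(PPh3)3]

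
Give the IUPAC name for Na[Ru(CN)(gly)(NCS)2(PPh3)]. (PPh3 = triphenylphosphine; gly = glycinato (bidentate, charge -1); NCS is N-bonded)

sodium cyano(glycinato)diisothiocyanato(triphenylphosphine)ruthenate(III)

The 1 sodium counter-ion carries a total charge of +1, so each complex ion is 1−.
Ligand charges: 1×triphenylphosphine (neutral), 1×glycinato (-1 each), 1×cyano (-1 each), 2×isothiocyanato (-1 each); total -4. So Ru + (-4) = 1−, giving Ru = +3.
The complex ion is anionic, so ruthenium takes the -ate form ruthenate(III).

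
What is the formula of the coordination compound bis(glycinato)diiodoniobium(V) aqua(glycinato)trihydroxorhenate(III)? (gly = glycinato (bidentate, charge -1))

Cation [Nb…]: ligand charges -4, Nb(V) ⇒ ion charge 1+.
Anion [Re…]: ligand charges -4, Re(III) ⇒ ion charge 1−.

[Nb(gly)2I2][Re(gly)(H2O)(OH)3]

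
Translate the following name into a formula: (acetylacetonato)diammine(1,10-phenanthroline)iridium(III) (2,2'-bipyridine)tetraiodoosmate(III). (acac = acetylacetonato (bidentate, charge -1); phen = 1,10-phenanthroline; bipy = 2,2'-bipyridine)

[Ir(acac)(NH3)2(phen)][Os(bipy)I4]2

Cation [Ir…]: ligand charges -1, Ir(III) ⇒ ion charge 2+.
Anion [Os…]: ligand charges -4, Os(III) ⇒ ion charge 1−.
One 2+ cation requires 2 of the 1− anion.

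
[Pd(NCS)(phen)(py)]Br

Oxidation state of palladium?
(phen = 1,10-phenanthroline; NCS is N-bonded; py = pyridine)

1 bromide outside the brackets (-1 each) → the complex ion is 1+.
Ligand charges: 1×phen neutral; 1×NCS = -1; 1×py neutral; sum -1.
Pd + (-1) = 1+ ⇒ Pd is +2.

+2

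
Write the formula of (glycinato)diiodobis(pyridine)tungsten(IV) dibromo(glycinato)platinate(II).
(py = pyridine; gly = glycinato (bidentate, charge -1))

[W(gly)I2(py)2][PtBr2(gly)]

Cation [W…]: ligand charges -3, W(IV) ⇒ ion charge 1+.
Anion [Pt…]: ligand charges -3, Pt(II) ⇒ ion charge 1−.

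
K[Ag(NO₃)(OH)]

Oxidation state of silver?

+1

1 potassium outside the brackets (+1 each) → the complex ion is 1−.
Ligand charges: 1×NO3 = -1; 1×OH = -1; sum -2.
Ag + (-2) = 1− ⇒ Ag is +1.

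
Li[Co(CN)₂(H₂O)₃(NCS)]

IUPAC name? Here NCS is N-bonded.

lithium triaquadicyanoisothiocyanatocobaltate(II)

The 1 lithium counter-ion carries a total charge of +1, so each complex ion is 1−.
Ligand charges: 3×aqua (neutral), 1×isothiocyanato (-1 each), 2×cyano (-1 each); total -3. So Co + (-3) = 1−, giving Co = +2.
Ligands are named alphabetically: aqua before cyano before isothiocyanato.
The complex ion is anionic, so cobalt takes the -ate form cobaltate(II).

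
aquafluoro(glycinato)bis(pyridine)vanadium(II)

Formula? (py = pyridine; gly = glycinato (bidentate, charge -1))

[VF(gly)(H2O)(py)2]

Ligands: 2 pyridine (py, neutral), 1 glycinato (gly, -1), 1 aqua (H2O, neutral), 1 fluoro (F, -1). Ligand charge sum = -2.
With V in oxidation state +2, the complex ion is [V...].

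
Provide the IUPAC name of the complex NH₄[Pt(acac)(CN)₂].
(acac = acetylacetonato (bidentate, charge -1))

ammonium (acetylacetonato)dicyanoplatinate(II)

The 1 ammonium counter-ion carries a total charge of +1, so each complex ion is 1−.
Ligand charges: 1×acetylacetonato (-1 each), 2×cyano (-1 each); total -3. So Pt + (-3) = 1−, giving Pt = +2.
Ligands are named alphabetically: acetylacetonato before cyano.
The complex ion is anionic, so platinum takes the -ate form platinate(II).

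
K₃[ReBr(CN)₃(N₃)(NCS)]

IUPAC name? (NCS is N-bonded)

The 3 potassium counter-ions carry a total charge of +3, so each complex ion is 3−.
Ligand charges: 1×isothiocyanato (-1 each), 1×bromo (-1 each), 1×azido (-1 each), 3×cyano (-1 each); total -6. So Re + (-6) = 3−, giving Re = +3.
Ligands are named alphabetically: azido before bromo before cyano before isothiocyanato.
The complex ion is anionic, so rhenium takes the -ate form rhenate(III).

potassium azidobromotricyanoisothiocyanatorhenate(III)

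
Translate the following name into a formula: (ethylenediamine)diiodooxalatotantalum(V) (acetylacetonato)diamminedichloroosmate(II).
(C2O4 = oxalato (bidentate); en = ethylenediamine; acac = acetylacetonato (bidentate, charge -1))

Cation [Ta…]: ligand charges -4, Ta(V) ⇒ ion charge 1+.
Anion [Os…]: ligand charges -3, Os(II) ⇒ ion charge 1−.
One 1+ cation balances one 1− anion.

[Ta(C2O4)(en)I2][Os(acac)Cl2(NH3)2]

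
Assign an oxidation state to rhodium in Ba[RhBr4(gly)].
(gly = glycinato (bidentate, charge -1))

+3

1 barium outside the brackets (+2 each) → the complex ion is 2−.
Ligand charges: 1×gly = -1; 4×Br = -4; sum -5.
Rh + (-5) = 2− ⇒ Rh is +3.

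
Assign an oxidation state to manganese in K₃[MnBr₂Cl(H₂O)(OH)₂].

+2

3 potassium outside the brackets (+1 each) → the complex ion is 3−.
Ligand charges: 1×H2O neutral; 1×Cl = -1; 2×Br = -2; 2×OH = -2; sum -5.
Mn + (-5) = 3− ⇒ Mn is +2.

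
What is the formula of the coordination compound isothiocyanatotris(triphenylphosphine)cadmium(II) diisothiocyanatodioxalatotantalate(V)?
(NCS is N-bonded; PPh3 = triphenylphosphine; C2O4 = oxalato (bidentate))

[Cd(NCS)(PPh3)3][Ta(C2O4)2(NCS)2]

Cation [Cd…]: ligand charges -1, Cd(II) ⇒ ion charge 1+.
Anion [Ta…]: ligand charges -6, Ta(V) ⇒ ion charge 1−.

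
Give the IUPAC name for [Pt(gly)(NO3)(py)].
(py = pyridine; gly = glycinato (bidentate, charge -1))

(glycinato)nitrato(pyridine)platinum(II)

There is no counter-ion, so the complex is neutral overall.
Ligand charges: 1×nitrato (-1 each), 1×pyridine (neutral), 1×glycinato (-1 each); total -2. So Pt + (-2) = 0, giving Pt = +2.
Ligands are named alphabetically: glycinato before nitrato before pyridine.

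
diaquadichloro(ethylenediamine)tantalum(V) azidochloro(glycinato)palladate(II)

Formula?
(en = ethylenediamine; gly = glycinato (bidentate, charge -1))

Cation [Ta…]: ligand charges -2, Ta(V) ⇒ ion charge 3+.
Anion [Pd…]: ligand charges -3, Pd(II) ⇒ ion charge 1−.

[TaCl2(en)(H2O)2][PdCl(gly)(N3)]3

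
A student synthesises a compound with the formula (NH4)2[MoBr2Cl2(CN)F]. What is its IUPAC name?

The 2 ammonium counter-ions carry a total charge of +2, so each complex ion is 2−.
Ligand charges: 2×bromo (-1 each), 2×chloro (-1 each), 1×cyano (-1 each), 1×fluoro (-1 each); total -6. So Mo + (-6) = 2−, giving Mo = +4.
Ligands are named alphabetically: bromo before chloro before cyano before fluoro.
The complex ion is anionic, so molybdenum takes the -ate form molybdate(IV).

ammonium dibromodichlorocyanofluoromolybdate(IV)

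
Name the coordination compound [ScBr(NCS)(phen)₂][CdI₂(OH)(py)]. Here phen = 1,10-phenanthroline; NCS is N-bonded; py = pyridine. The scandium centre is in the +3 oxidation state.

Sc is given as +3; the cation's ligand charges sum to -2, so the complex cation is 1+.
A 1:1 salt means the anion carries the equal and opposite charge, 1−.
Anion: ligand charges sum to -3; for the ion to be 1−, Cd = +2.

bromoisothiocyanatobis(1,10-phenanthroline)scandium(III) hydroxodiiodo(pyridine)cadmate(II)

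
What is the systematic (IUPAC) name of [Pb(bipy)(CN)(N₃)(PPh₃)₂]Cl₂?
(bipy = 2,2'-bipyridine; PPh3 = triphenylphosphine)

azido(2,2'-bipyridine)cyanobis(triphenylphosphine)lead(IV) chloride

The 2 chloride counter-ions carry a total charge of -2, so each complex ion is 2+.
Ligand charges: 1×cyano (-1 each), 1×2,2'-bipyridine (neutral), 2×triphenylphosphine (neutral), 1×azido (-1 each); total -2. So Pb + (-2) = 2+, giving Pb = +4.
Ligands are named alphabetically: azido before bipyridine before cyano before triphenylphosphine.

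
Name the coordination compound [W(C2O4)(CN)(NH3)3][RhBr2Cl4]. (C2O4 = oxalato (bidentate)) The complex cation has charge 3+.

triamminecyanooxalatotungsten(VI) dibromotetrachlororhodate(III)

Both ions are complex: the cation is named first with the plain metal name, the anion second with the -ate form; each ion's ligands are alphabetised independently.
The complex cation is given as 3+; its ligand charges sum to -3, so W = +6.
A 1:1 salt means the anion carries the equal and opposite charge, 3−.
Anion: ligand charges sum to -6; for the ion to be 3−, Rh = +3.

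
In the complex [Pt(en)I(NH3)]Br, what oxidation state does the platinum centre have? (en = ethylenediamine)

+2

1 bromide outside the brackets (-1 each) → the complex ion is 1+.
Ligand charges: 1×NH3 neutral; 1×I = -1; 1×en neutral; sum -1.
Pt + (-1) = 1+ ⇒ Pt is +2.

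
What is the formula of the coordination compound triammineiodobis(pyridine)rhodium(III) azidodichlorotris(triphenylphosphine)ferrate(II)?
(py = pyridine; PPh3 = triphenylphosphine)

Cation [Rh…]: ligand charges -1, Rh(III) ⇒ ion charge 2+.
Anion [Fe…]: ligand charges -3, Fe(II) ⇒ ion charge 1−.
One 2+ cation requires 2 of the 1− anion.

[RhI(NH3)3(py)2][FeCl2(N3)(PPh3)3]2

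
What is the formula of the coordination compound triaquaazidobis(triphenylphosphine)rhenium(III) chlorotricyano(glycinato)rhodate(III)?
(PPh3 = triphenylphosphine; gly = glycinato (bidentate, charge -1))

Cation [Re…]: ligand charges -1, Re(III) ⇒ ion charge 2+.
Anion [Rh…]: ligand charges -5, Rh(III) ⇒ ion charge 2−.
One 2+ cation balances one 2− anion.

[Re(H2O)3(N3)(PPh3)2][RhCl(CN)3(gly)]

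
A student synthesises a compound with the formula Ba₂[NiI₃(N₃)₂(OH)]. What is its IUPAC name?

The 2 barium counter-ions carry a total charge of +4, so each complex ion is 4−.
Ligand charges: 2×azido (-1 each), 3×iodo (-1 each), 1×hydroxo (-1 each); total -6. So Ni + (-6) = 4−, giving Ni = +2.
Ligands are named alphabetically: azido before hydroxo before iodo.
The complex ion is anionic, so nickel takes the -ate form nickelate(II).

barium diazidohydroxotriiodonickelate(II)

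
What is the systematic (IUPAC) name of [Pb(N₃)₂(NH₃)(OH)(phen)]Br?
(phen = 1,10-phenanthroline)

The 1 bromide counter-ion carries a total charge of -1, so each complex ion is 1+.
Ligand charges: 2×azido (-1 each), 1×hydroxo (-1 each), 1×1,10-phenanthroline (neutral), 1×ammine (neutral); total -3. So Pb + (-3) = 1+, giving Pb = +4.
Ligands are named alphabetically: ammine before azido before hydroxo before phenanthroline.

amminediazidohydroxo(1,10-phenanthroline)lead(IV) bromide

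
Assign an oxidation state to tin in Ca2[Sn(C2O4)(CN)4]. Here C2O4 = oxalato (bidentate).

+2

2 calcium outside the brackets (+2 each) → the complex ion is 4−.
Ligand charges: 1×C2O4 = -2; 4×CN = -4; sum -6.
Sn + (-6) = 4− ⇒ Sn is +2.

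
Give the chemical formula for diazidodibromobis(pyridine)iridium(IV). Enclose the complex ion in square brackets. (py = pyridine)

Ligands: 2 bromo (Br, -1), 2 pyridine (py, neutral), 2 azido (N3, -1). Ligand charge sum = -4.
With Ir in oxidation state +4, the complex ion is [Ir...].

[IrBr2(N3)2(py)2]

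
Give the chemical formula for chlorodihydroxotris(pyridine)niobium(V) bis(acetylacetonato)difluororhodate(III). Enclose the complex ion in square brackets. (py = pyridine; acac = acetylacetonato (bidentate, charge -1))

[NbCl(OH)2(py)3][Rh(acac)2F2]2

Cation [Nb…]: ligand charges -3, Nb(V) ⇒ ion charge 2+.
Anion [Rh…]: ligand charges -4, Rh(III) ⇒ ion charge 1−.
One 2+ cation requires 2 of the 1− anion.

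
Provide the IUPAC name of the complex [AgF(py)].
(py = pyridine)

There is no counter-ion, so the complex is neutral overall.
Ligand charges: 1×pyridine (neutral), 1×fluoro (-1 each); total -1. So Ag + (-1) = 0, giving Ag = +1.
Ligands are named alphabetically: fluoro before pyridine.

fluoro(pyridine)silver(I)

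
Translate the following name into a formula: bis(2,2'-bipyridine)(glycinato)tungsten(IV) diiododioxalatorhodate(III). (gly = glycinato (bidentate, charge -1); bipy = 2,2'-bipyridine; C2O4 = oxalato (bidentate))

Cation [W…]: ligand charges -1, W(IV) ⇒ ion charge 3+.
Anion [Rh…]: ligand charges -6, Rh(III) ⇒ ion charge 3−.
One 3+ cation balances one 3− anion.

[W(bipy)2(gly)][Rh(C2O4)2I2]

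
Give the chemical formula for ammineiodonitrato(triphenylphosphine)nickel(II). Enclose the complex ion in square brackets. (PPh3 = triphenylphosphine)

[NiI(NH3)(NO3)(PPh3)]

Ligands: 1 iodo (I, -1), 1 nitrato (NO3, -1), 1 triphenylphosphine (PPh3, neutral), 1 ammine (NH3, neutral). Ligand charge sum = -2.
With Ni in oxidation state +2, the complex ion is [Ni...].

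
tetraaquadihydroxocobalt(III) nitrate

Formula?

Ligands: 2 hydroxo (OH, -1), 4 aqua (H2O, neutral). Ligand charge sum = -2.
With Co in oxidation state +3, the complex ion is [Co...]^1+.
Charge balance with nitrate (-1) requires 1 complex ion per 1 nitrate.

[Co(H2O)4(OH)2]NO3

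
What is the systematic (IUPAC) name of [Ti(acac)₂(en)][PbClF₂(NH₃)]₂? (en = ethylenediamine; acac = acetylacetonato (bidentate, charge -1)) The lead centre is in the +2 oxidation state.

Pb is given as +2; the anion's ligand charges sum to -3, so the complex anion is 1−.
With 2 anions per cation, the cation must be 2×1 = 2+.
Cation: ligand charges sum to -2; for the ion to be 2+, Ti = +4.

bis(acetylacetonato)(ethylenediamine)titanium(IV) amminechlorodifluoroplumbate(II)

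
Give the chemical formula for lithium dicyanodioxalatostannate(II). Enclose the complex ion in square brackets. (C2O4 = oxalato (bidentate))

Li4[Sn(C2O4)2(CN)2]

Ligands: 2 cyano (CN, -1), 2 oxalato (C2O4, -2). Ligand charge sum = -6.
With Sn in oxidation state +2, the complex ion is [Sn...]^4−.
Charge balance with lithium (+1) requires 1 complex ion per 4 lithium.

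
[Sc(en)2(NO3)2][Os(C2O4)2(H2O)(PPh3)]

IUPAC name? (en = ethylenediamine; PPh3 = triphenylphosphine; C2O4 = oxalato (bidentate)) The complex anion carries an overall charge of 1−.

Both ions are complex: the cation is named first with the plain metal name, the anion second with the -ate form; each ion's ligands are alphabetised independently.
The complex anion is given as 1−; its ligand charges sum to -4, so Os = +3.
A 1:1 salt means the cation carries the equal and opposite charge, 1+.
Cation: ligand charges sum to -2; for the ion to be 1+, Sc = +3.

bis(ethylenediamine)dinitratoscandium(III) aquadioxalato(triphenylphosphine)osmate(III)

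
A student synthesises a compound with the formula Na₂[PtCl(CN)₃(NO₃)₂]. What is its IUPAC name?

The 2 sodium counter-ions carry a total charge of +2, so each complex ion is 2−.
Ligand charges: 2×nitrato (-1 each), 3×cyano (-1 each), 1×chloro (-1 each); total -6. So Pt + (-6) = 2−, giving Pt = +4.
The complex ion is anionic, so platinum takes the -ate form platinate(IV).

sodium chlorotricyanodinitratoplatinate(IV)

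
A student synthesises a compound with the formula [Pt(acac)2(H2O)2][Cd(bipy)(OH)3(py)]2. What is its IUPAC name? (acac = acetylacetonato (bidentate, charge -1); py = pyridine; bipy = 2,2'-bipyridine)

bis(acetylacetonato)diaquaplatinum(IV) (2,2'-bipyridine)trihydroxo(pyridine)cadmate(II)

Both ions are complex: the cation is named first with the plain metal name, the anion second with the -ate form; each ion's ligands are alphabetised independently.
Cadmium is always +2 in its complexes; the anion's ligand charges sum to -3, so the complex anion is 1−.
With 2 anions per cation, the cation must be 2×1 = 2+.
Cation: ligand charges sum to -2; for the ion to be 2+, Pt = +4.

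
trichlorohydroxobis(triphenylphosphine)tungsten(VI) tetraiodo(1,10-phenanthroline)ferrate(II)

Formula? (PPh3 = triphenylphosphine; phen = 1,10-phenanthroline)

Cation [W…]: ligand charges -4, W(VI) ⇒ ion charge 2+.
Anion [Fe…]: ligand charges -4, Fe(II) ⇒ ion charge 2−.
One 2+ cation balances one 2− anion.

[WCl3(OH)(PPh3)2][FeI4(phen)]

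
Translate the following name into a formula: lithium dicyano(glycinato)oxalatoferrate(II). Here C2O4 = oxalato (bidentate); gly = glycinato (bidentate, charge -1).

Li3[Fe(C2O4)(CN)2(gly)]

Ligands: 1 oxalato (C2O4, -2), 1 glycinato (gly, -1), 2 cyano (CN, -1). Ligand charge sum = -5.
Charge balance with lithium (+1) requires 1 complex ion per 3 lithium.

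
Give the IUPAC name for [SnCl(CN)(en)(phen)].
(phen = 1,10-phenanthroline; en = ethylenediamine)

There is no counter-ion, so the complex is neutral overall.
Ligand charges: 1×1,10-phenanthroline (neutral), 1×chloro (-1 each), 1×cyano (-1 each), 1×ethylenediamine (neutral); total -2. So Sn + (-2) = 0, giving Sn = +2.
Ligands are named alphabetically: chloro before cyano before ethylenediamine before phenanthroline.

chlorocyano(ethylenediamine)(1,10-phenanthroline)tin(II)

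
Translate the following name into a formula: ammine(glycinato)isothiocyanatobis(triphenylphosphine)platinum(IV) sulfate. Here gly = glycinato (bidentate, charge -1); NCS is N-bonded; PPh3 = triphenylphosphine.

Ligands: 1 glycinato (gly, -1), 1 isothiocyanato (NCS, -1), 1 ammine (NH3, neutral), 2 triphenylphosphine (PPh3, neutral). Ligand charge sum = -2.
Charge balance with sulfate (-2) requires 1 complex ion per 1 sulfate.

[Pt(gly)(NCS)(NH3)(PPh3)2]SO4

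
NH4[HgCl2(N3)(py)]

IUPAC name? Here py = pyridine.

The 1 ammonium counter-ion carries a total charge of +1, so each complex ion is 1−.
Ligand charges: 1×azido (-1 each), 2×chloro (-1 each), 1×pyridine (neutral); total -3. So Hg + (-3) = 1−, giving Hg = +2.
Ligands are named alphabetically: azido before chloro before pyridine.
The complex ion is anionic, so mercury takes the -ate form mercurate(II).

ammonium azidodichloro(pyridine)mercurate(II)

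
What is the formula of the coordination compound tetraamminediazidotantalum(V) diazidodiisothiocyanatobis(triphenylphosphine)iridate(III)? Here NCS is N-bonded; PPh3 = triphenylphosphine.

Cation [Ta…]: ligand charges -2, Ta(V) ⇒ ion charge 3+.
Anion [Ir…]: ligand charges -4, Ir(III) ⇒ ion charge 1−.
One 3+ cation requires 3 of the 1− anion.

[Ta(N3)2(NH3)4][Ir(N3)2(NCS)2(PPh3)2]3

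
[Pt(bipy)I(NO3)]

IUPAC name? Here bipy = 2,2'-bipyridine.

There is no counter-ion, so the complex is neutral overall.
Ligand charges: 1×2,2'-bipyridine (neutral), 1×iodo (-1 each), 1×nitrato (-1 each); total -2. So Pt + (-2) = 0, giving Pt = +2.
Ligands are named alphabetically: bipyridine before iodo before nitrato.

(2,2'-bipyridine)iodonitratoplatinum(II)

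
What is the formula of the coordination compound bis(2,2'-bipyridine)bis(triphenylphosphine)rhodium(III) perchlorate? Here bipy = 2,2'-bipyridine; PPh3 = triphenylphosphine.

Ligands: 2 2,2'-bipyridine (bipy, neutral), 2 triphenylphosphine (PPh3, neutral). Ligand charge sum = 0.
With Rh in oxidation state +3, the complex ion is [Rh...]^3+.
Charge balance with perchlorate (-1) requires 1 complex ion per 3 perchlorate.

[Rh(bipy)2(PPh3)2](ClO4)3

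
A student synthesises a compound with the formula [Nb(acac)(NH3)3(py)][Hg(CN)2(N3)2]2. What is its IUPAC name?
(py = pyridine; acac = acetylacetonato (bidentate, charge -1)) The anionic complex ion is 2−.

The complex anion is given as 2−; its ligand charges sum to -4, so Hg = +2.
With 2 anions per cation, the cation must be 2×2 = 4+.
Cation: ligand charges sum to -1; for the ion to be 4+, Nb = +5.

(acetylacetonato)triammine(pyridine)niobium(V) diazidodicyanomercurate(II)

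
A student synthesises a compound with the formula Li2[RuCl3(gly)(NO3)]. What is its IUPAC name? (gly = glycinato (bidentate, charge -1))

lithium trichloro(glycinato)nitratoruthenate(III)

The 2 lithium counter-ions carry a total charge of +2, so each complex ion is 2−.
Ligand charges: 1×glycinato (-1 each), 1×nitrato (-1 each), 3×chloro (-1 each); total -5. So Ru + (-5) = 2−, giving Ru = +3.
The complex ion is anionic, so ruthenium takes the -ate form ruthenate(III).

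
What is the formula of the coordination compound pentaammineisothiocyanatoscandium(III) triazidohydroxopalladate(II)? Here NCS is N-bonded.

Cation [Sc…]: ligand charges -1, Sc(III) ⇒ ion charge 2+.
Anion [Pd…]: ligand charges -4, Pd(II) ⇒ ion charge 2−.
One 2+ cation balances one 2− anion.

[Sc(NCS)(NH3)5][Pd(N3)3(OH)]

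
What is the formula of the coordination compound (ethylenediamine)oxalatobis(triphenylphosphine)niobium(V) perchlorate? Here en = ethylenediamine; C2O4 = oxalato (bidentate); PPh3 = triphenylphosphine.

Ligands: 1 ethylenediamine (en, neutral), 1 oxalato (C2O4, -2), 2 triphenylphosphine (PPh3, neutral). Ligand charge sum = -2.
With Nb in oxidation state +5, the complex ion is [Nb...]^3+.
Charge balance with perchlorate (-1) requires 1 complex ion per 3 perchlorate.

[Nb(C2O4)(en)(PPh3)2](ClO4)3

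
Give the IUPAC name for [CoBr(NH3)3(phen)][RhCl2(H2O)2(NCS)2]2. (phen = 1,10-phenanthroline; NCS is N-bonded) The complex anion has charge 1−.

triamminebromo(1,10-phenanthroline)cobalt(III) diaquadichlorodiisothiocyanatorhodate(III)

Both ions are complex: the cation is named first with the plain metal name, the anion second with the -ate form; each ion's ligands are alphabetised independently.
The complex anion is given as 1−; its ligand charges sum to -4, so Rh = +3.
With 2 anions per cation, the cation must be 2×1 = 2+.
Cation: ligand charges sum to -1; for the ion to be 2+, Co = +3.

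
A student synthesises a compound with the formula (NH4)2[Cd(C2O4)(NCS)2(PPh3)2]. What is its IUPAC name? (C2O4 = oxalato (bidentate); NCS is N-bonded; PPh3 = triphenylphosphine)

ammonium diisothiocyanatooxalatobis(triphenylphosphine)cadmate(II)

The 2 ammonium counter-ions carry a total charge of +2, so each complex ion is 2−.
Ligand charges: 1×oxalato (-2 each), 2×isothiocyanato (-1 each), 2×triphenylphosphine (neutral); total -4. So Cd + (-4) = 2−, giving Cd = +2.
The complex ion is anionic, so cadmium takes the -ate form cadmate(II).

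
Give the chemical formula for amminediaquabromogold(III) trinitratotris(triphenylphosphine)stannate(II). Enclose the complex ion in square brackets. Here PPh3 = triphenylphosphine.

Cation [Au…]: ligand charges -1, Au(III) ⇒ ion charge 2+.
Anion [Sn…]: ligand charges -3, Sn(II) ⇒ ion charge 1−.

[AuBr(H2O)2(NH3)][Sn(NO3)3(PPh3)3]2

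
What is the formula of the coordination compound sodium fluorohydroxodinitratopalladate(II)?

Ligands: 1 fluoro (F, -1), 2 nitrato (NO3, -1), 1 hydroxo (OH, -1). Ligand charge sum = -4.
With Pd in oxidation state +2, the complex ion is [Pd...]^2−.
Charge balance with sodium (+1) requires 1 complex ion per 2 sodium.

Na2[PdF(NO3)2(OH)]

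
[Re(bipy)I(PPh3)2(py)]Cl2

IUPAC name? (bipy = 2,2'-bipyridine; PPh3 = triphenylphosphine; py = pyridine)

(2,2'-bipyridine)iodo(pyridine)bis(triphenylphosphine)rhenium(III) chloride

The 2 chloride counter-ions carry a total charge of -2, so each complex ion is 2+.
Ligand charges: 1×2,2'-bipyridine (neutral), 1×iodo (-1 each), 2×triphenylphosphine (neutral), 1×pyridine (neutral); total -1. So Re + (-1) = 2+, giving Re = +3.
Ligands are named alphabetically: bipyridine before iodo before pyridine before triphenylphosphine.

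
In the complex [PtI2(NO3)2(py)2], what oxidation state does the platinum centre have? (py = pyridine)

No counter-ion: the bracketed complex is neutral.
Ligand charges: 2×I = -2; 2×NO3 = -2; 2×py neutral; sum -4.
Pt + (-4) = 0 ⇒ Pt is +4.

+4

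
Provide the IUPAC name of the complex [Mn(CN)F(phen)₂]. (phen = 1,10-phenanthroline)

There is no counter-ion, so the complex is neutral overall.
Ligand charges: 1×cyano (-1 each), 2×1,10-phenanthroline (neutral), 1×fluoro (-1 each); total -2. So Mn + (-2) = 0, giving Mn = +2.
Ligands are named alphabetically: cyano before fluoro before phenanthroline.

cyanofluorobis(1,10-phenanthroline)manganese(II)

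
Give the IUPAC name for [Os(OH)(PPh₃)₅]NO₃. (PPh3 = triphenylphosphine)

The 1 nitrate counter-ion carries a total charge of -1, so each complex ion is 1+.
Ligand charges: 5×triphenylphosphine (neutral), 1×hydroxo (-1 each); total -1. So Os + (-1) = 1+, giving Os = +2.
Ligands are named alphabetically: hydroxo before triphenylphosphine.

hydroxopentakis(triphenylphosphine)osmium(II) nitrate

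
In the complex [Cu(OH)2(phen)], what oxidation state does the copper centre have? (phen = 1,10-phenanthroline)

+2

No counter-ion: the bracketed complex is neutral.
Ligand charges: 2×OH = -2; 1×phen neutral; sum -2.
Cu + (-2) = 0 ⇒ Cu is +2.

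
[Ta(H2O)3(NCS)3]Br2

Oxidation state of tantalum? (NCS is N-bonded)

2 bromide outside the brackets (-1 each) → the complex ion is 2+.
Ligand charges: 3×NCS = -3; 3×H2O neutral; sum -3.
Ta + (-3) = 2+ ⇒ Ta is +5.

+5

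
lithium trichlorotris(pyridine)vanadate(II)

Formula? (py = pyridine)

Ligands: 3 pyridine (py, neutral), 3 chloro (Cl, -1). Ligand charge sum = -3.
Charge balance with lithium (+1) requires 1 complex ion per 1 lithium.

Li[VCl3(py)3]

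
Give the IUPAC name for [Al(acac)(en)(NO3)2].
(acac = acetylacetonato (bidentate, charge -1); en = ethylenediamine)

(acetylacetonato)(ethylenediamine)dinitratoaluminium(III)

There is no counter-ion, so the complex is neutral overall.
Ligand charges: 2×nitrato (-1 each), 1×acetylacetonato (-1 each), 1×ethylenediamine (neutral); total -3. So Al + (-3) = 0, giving Al = +3.
Ligands are named alphabetically: acetylacetonato before ethylenediamine before nitrato.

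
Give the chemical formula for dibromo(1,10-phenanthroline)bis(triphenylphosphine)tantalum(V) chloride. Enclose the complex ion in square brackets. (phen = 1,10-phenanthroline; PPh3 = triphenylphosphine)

[TaBr2(phen)(PPh3)2]Cl3

Ligands: 1 1,10-phenanthroline (phen, neutral), 2 bromo (Br, -1), 2 triphenylphosphine (PPh3, neutral). Ligand charge sum = -2.
With Ta in oxidation state +5, the complex ion is [Ta...]^3+.
Charge balance with chloride (-1) requires 1 complex ion per 3 chloride.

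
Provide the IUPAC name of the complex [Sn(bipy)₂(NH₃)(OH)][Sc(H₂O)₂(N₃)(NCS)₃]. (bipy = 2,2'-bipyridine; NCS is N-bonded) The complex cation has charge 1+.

amminebis(2,2'-bipyridine)hydroxotin(II) diaquaazidotriisothiocyanatoscandate(III)

Both ions are complex: the cation is named first with the plain metal name, the anion second with the -ate form; each ion's ligands are alphabetised independently.
The complex cation is given as 1+; its ligand charges sum to -1, so Sn = +2.
A 1:1 salt means the anion carries the equal and opposite charge, 1−.
Anion: ligand charges sum to -4; for the ion to be 1−, Sc = +3.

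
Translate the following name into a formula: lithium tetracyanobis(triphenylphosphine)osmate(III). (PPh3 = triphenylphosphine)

Li[Os(CN)4(PPh3)2]

Ligands: 2 triphenylphosphine (PPh3, neutral), 4 cyano (CN, -1). Ligand charge sum = -4.
Charge balance with lithium (+1) requires 1 complex ion per 1 lithium.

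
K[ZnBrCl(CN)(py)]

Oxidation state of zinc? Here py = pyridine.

+2

1 potassium outside the brackets (+1 each) → the complex ion is 1−.
Ligand charges: 1×Cl = -1; 1×CN = -1; 1×Br = -1; 1×py neutral; sum -3.
Zn + (-3) = 1− ⇒ Zn is +2.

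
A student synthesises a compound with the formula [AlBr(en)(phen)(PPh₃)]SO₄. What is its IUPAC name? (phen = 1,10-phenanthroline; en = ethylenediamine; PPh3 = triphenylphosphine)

The 1 sulfate counter-ion carries a total charge of -2, so each complex ion is 2+.
Ligand charges: 1×bromo (-1 each), 1×1,10-phenanthroline (neutral), 1×ethylenediamine (neutral), 1×triphenylphosphine (neutral); total -1. So Al + (-1) = 2+, giving Al = +3.
Ligands are named alphabetically: bromo before ethylenediamine before phenanthroline before triphenylphosphine.

bromo(ethylenediamine)(1,10-phenanthroline)(triphenylphosphine)aluminium(III) sulfate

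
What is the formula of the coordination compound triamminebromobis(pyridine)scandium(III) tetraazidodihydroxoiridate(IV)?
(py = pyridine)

Cation [Sc…]: ligand charges -1, Sc(III) ⇒ ion charge 2+.
Anion [Ir…]: ligand charges -6, Ir(IV) ⇒ ion charge 2−.

[ScBr(NH3)3(py)2][Ir(N3)4(OH)2]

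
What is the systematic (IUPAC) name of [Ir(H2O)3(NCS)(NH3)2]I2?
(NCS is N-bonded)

diamminetriaquaisothiocyanatoiridium(III) iodide

The 2 iodide counter-ions carry a total charge of -2, so each complex ion is 2+.
Ligand charges: 3×aqua (neutral), 1×isothiocyanato (-1 each), 2×ammine (neutral); total -1. So Ir + (-1) = 2+, giving Ir = +3.
Ligands are named alphabetically: ammine before aqua before isothiocyanato.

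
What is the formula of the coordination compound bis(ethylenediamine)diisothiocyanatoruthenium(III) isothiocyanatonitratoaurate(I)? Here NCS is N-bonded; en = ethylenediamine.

[Ru(en)2(NCS)2][Au(NCS)(NO3)]

Cation [Ru…]: ligand charges -2, Ru(III) ⇒ ion charge 1+.
Anion [Au…]: ligand charges -2, Au(I) ⇒ ion charge 1−.
One 1+ cation balances one 1− anion.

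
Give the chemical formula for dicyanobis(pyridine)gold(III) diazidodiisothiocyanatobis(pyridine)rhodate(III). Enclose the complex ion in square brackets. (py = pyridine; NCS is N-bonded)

[Au(CN)2(py)2][Rh(N3)2(NCS)2(py)2]

Cation [Au…]: ligand charges -2, Au(III) ⇒ ion charge 1+.
Anion [Rh…]: ligand charges -4, Rh(III) ⇒ ion charge 1−.
One 1+ cation balances one 1− anion.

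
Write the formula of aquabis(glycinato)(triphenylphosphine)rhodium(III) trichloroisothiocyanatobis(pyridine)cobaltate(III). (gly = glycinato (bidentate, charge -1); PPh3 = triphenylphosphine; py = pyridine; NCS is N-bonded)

Cation [Rh…]: ligand charges -2, Rh(III) ⇒ ion charge 1+.
Anion [Co…]: ligand charges -4, Co(III) ⇒ ion charge 1−.
One 1+ cation balances one 1− anion.

[Rh(gly)2(H2O)(PPh3)][CoCl3(NCS)(py)2]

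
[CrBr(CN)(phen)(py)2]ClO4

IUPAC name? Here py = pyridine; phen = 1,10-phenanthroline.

The 1 perchlorate counter-ion carries a total charge of -1, so each complex ion is 1+.
Ligand charges: 1×cyano (-1 each), 2×pyridine (neutral), 1×bromo (-1 each), 1×1,10-phenanthroline (neutral); total -2. So Cr + (-2) = 1+, giving Cr = +3.
Ligands are named alphabetically: bromo before cyano before phenanthroline before pyridine.

bromocyano(1,10-phenanthroline)bis(pyridine)chromium(III) perchlorate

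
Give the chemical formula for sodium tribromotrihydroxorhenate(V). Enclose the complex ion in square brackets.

Na[ReBr3(OH)3]

Ligands: 3 bromo (Br, -1), 3 hydroxo (OH, -1). Ligand charge sum = -6.
With Re in oxidation state +5, the complex ion is [Re...]^1−.
Charge balance with sodium (+1) requires 1 complex ion per 1 sodium.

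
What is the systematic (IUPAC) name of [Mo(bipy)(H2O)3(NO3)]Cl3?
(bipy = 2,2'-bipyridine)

The 3 chloride counter-ions carry a total charge of -3, so each complex ion is 3+.
Ligand charges: 1×nitrato (-1 each), 3×aqua (neutral), 1×2,2'-bipyridine (neutral); total -1. So Mo + (-1) = 3+, giving Mo = +4.
Ligands are named alphabetically: aqua before bipyridine before nitrato.

triaqua(2,2'-bipyridine)nitratomolybdenum(IV) chloride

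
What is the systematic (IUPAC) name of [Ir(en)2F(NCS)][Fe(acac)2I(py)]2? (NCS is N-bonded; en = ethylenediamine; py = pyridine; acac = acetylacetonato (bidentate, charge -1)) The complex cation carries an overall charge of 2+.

Both ions are complex: the cation is named first with the plain metal name, the anion second with the -ate form; each ion's ligands are alphabetised independently.
The complex cation is given as 2+; its ligand charges sum to -2, so Ir = +4.
With 2 anions per cation, each anion must be 2/2 = 1−.
Anion: ligand charges sum to -3; for the ion to be 1−, Fe = +2.

bis(ethylenediamine)fluoroisothiocyanatoiridium(IV) bis(acetylacetonato)iodo(pyridine)ferrate(II)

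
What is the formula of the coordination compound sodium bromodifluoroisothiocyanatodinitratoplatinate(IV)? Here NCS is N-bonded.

Ligands: 1 isothiocyanato (NCS, -1), 2 fluoro (F, -1), 1 bromo (Br, -1), 2 nitrato (NO3, -1). Ligand charge sum = -6.
Charge balance with sodium (+1) requires 1 complex ion per 2 sodium.

Na2[PtBrF2(NCS)(NO3)2]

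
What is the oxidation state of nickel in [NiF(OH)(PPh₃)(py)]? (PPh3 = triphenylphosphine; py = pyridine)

+2

No counter-ion: the bracketed complex is neutral.
Ligand charges: 1×OH = -1; 1×PPh3 neutral; 1×py neutral; 1×F = -1; sum -2.
Ni + (-2) = 0 ⇒ Ni is +2.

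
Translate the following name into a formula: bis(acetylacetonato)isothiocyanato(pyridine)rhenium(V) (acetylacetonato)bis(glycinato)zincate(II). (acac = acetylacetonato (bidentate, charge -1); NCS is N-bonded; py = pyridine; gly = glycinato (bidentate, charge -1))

Cation [Re…]: ligand charges -3, Re(V) ⇒ ion charge 2+.
Anion [Zn…]: ligand charges -3, Zn(II) ⇒ ion charge 1−.
One 2+ cation requires 2 of the 1− anion.

[Re(acac)2(NCS)(py)][Zn(acac)(gly)2]2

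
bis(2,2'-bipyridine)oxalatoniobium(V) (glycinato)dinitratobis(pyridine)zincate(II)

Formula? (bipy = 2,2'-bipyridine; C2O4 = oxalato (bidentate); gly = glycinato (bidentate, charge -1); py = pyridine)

Cation [Nb…]: ligand charges -2, Nb(V) ⇒ ion charge 3+.
Anion [Zn…]: ligand charges -3, Zn(II) ⇒ ion charge 1−.
One 3+ cation requires 3 of the 1− anion.

[Nb(bipy)2(C2O4)][Zn(gly)(NO3)2(py)2]3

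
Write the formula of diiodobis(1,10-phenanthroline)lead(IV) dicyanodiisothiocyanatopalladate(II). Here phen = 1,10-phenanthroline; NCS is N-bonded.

[PbI2(phen)2][Pd(CN)2(NCS)2]

Cation [Pb…]: ligand charges -2, Pb(IV) ⇒ ion charge 2+.
Anion [Pd…]: ligand charges -4, Pd(II) ⇒ ion charge 2−.
One 2+ cation balances one 2− anion.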